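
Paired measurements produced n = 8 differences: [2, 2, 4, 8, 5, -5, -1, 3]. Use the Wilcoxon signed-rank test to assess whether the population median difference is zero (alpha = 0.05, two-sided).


Step 1: Drop any zero differences (none here) and take |d_i|.
|d| = [2, 2, 4, 8, 5, 5, 1, 3]
Step 2: Midrank |d_i| (ties get averaged ranks).
ranks: |2|->2.5, |2|->2.5, |4|->5, |8|->8, |5|->6.5, |5|->6.5, |1|->1, |3|->4
Step 3: Attach original signs; sum ranks with positive sign and with negative sign.
W+ = 2.5 + 2.5 + 5 + 8 + 6.5 + 4 = 28.5
W- = 6.5 + 1 = 7.5
(Check: W+ + W- = 36 should equal n(n+1)/2 = 36.)
Step 4: Test statistic W = min(W+, W-) = 7.5.
Step 5: Ties in |d|, so use the tie-corrected normal approximation.
        E[W] = n(n+1)/4 = 8*9/4 = 18.
        Tie groups: |d|=2 (t=2), |d|=5 (t=2); sum(t^3 - t) = 12.
        Var[W] = n(n+1)(2n+1)/24 - sum(t^3-t)/48 = 1224/24 - 12/48 = 50.75.
        z = (W - E[W]) / sqrt(Var[W]) = (7.5 - 18) / 7.1239 = -1.4739.
        Two-sided p = 2*Phi(z) = 0.140506.
Step 6: alpha = 0.05. fail to reject H0.

W+ = 28.5, W- = 7.5, W = min = 7.5, p = 0.140506, fail to reject H0.


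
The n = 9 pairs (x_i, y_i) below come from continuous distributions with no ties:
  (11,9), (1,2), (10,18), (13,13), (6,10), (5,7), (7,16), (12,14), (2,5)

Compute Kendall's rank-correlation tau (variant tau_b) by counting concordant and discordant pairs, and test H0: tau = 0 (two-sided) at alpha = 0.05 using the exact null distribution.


Step 1: Enumerate the 36 unordered pairs (i,j) with i<j and classify each by sign(x_j-x_i) * sign(y_j-y_i).
  (1,2):dx=-10,dy=-7->C; (1,3):dx=-1,dy=+9->D; (1,4):dx=+2,dy=+4->C; (1,5):dx=-5,dy=+1->D
  (1,6):dx=-6,dy=-2->C; (1,7):dx=-4,dy=+7->D; (1,8):dx=+1,dy=+5->C; (1,9):dx=-9,dy=-4->C
  (2,3):dx=+9,dy=+16->C; (2,4):dx=+12,dy=+11->C; (2,5):dx=+5,dy=+8->C; (2,6):dx=+4,dy=+5->C
  (2,7):dx=+6,dy=+14->C; (2,8):dx=+11,dy=+12->C; (2,9):dx=+1,dy=+3->C; (3,4):dx=+3,dy=-5->D
  (3,5):dx=-4,dy=-8->C; (3,6):dx=-5,dy=-11->C; (3,7):dx=-3,dy=-2->C; (3,8):dx=+2,dy=-4->D
  (3,9):dx=-8,dy=-13->C; (4,5):dx=-7,dy=-3->C; (4,6):dx=-8,dy=-6->C; (4,7):dx=-6,dy=+3->D
  (4,8):dx=-1,dy=+1->D; (4,9):dx=-11,dy=-8->C; (5,6):dx=-1,dy=-3->C; (5,7):dx=+1,dy=+6->C
  (5,8):dx=+6,dy=+4->C; (5,9):dx=-4,dy=-5->C; (6,7):dx=+2,dy=+9->C; (6,8):dx=+7,dy=+7->C
  (6,9):dx=-3,dy=-2->C; (7,8):dx=+5,dy=-2->D; (7,9):dx=-5,dy=-11->C; (8,9):dx=-10,dy=-9->C
Step 2: C = 28, D = 8, total pairs = 36.
Step 3: tau = (C - D)/(n(n-1)/2) = (28 - 8)/36 = 0.555556.
Step 4: Exact two-sided p-value (enumerate n! = 362880 permutations of y under H0): p = 0.044615.
Step 5: alpha = 0.05. reject H0.

tau_b = 0.5556 (C=28, D=8), p = 0.044615, reject H0.


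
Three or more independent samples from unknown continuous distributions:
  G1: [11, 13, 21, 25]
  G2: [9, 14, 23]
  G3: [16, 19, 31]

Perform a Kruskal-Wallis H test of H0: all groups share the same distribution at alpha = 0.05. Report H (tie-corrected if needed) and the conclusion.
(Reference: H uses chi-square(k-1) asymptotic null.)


Step 1: Combine all N = 10 observations and assign midranks.
sorted (value, group, rank): (9,G2,1), (11,G1,2), (13,G1,3), (14,G2,4), (16,G3,5), (19,G3,6), (21,G1,7), (23,G2,8), (25,G1,9), (31,G3,10)
Step 2: Sum ranks within each group.
R_1 = 21 (n_1 = 4)
R_2 = 13 (n_2 = 3)
R_3 = 21 (n_3 = 3)
Step 3: H = 12/(N(N+1)) * sum(R_i^2/n_i) - 3(N+1)
     = 12/(10*11) * (21^2/4 + 13^2/3 + 21^2/3) - 3*11
     = 0.109091 * 313.583 - 33
     = 1.209091.
Step 4: No ties, so H is used without correction.
Step 5: Under H0, H ~ chi^2(2); p-value = 0.546323.
Step 6: alpha = 0.05. fail to reject H0.

H = 1.2091, df = 2, p = 0.546323, fail to reject H0.


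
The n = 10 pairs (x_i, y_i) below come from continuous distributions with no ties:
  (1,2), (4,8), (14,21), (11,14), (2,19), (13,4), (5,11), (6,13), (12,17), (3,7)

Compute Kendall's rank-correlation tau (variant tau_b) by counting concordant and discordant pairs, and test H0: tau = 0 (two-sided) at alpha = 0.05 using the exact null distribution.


Step 1: Enumerate the 45 unordered pairs (i,j) with i<j and classify each by sign(x_j-x_i) * sign(y_j-y_i).
  (1,2):dx=+3,dy=+6->C; (1,3):dx=+13,dy=+19->C; (1,4):dx=+10,dy=+12->C; (1,5):dx=+1,dy=+17->C
  (1,6):dx=+12,dy=+2->C; (1,7):dx=+4,dy=+9->C; (1,8):dx=+5,dy=+11->C; (1,9):dx=+11,dy=+15->C
  (1,10):dx=+2,dy=+5->C; (2,3):dx=+10,dy=+13->C; (2,4):dx=+7,dy=+6->C; (2,5):dx=-2,dy=+11->D
  (2,6):dx=+9,dy=-4->D; (2,7):dx=+1,dy=+3->C; (2,8):dx=+2,dy=+5->C; (2,9):dx=+8,dy=+9->C
  (2,10):dx=-1,dy=-1->C; (3,4):dx=-3,dy=-7->C; (3,5):dx=-12,dy=-2->C; (3,6):dx=-1,dy=-17->C
  (3,7):dx=-9,dy=-10->C; (3,8):dx=-8,dy=-8->C; (3,9):dx=-2,dy=-4->C; (3,10):dx=-11,dy=-14->C
  (4,5):dx=-9,dy=+5->D; (4,6):dx=+2,dy=-10->D; (4,7):dx=-6,dy=-3->C; (4,8):dx=-5,dy=-1->C
  (4,9):dx=+1,dy=+3->C; (4,10):dx=-8,dy=-7->C; (5,6):dx=+11,dy=-15->D; (5,7):dx=+3,dy=-8->D
  (5,8):dx=+4,dy=-6->D; (5,9):dx=+10,dy=-2->D; (5,10):dx=+1,dy=-12->D; (6,7):dx=-8,dy=+7->D
  (6,8):dx=-7,dy=+9->D; (6,9):dx=-1,dy=+13->D; (6,10):dx=-10,dy=+3->D; (7,8):dx=+1,dy=+2->C
  (7,9):dx=+7,dy=+6->C; (7,10):dx=-2,dy=-4->C; (8,9):dx=+6,dy=+4->C; (8,10):dx=-3,dy=-6->C
  (9,10):dx=-9,dy=-10->C
Step 2: C = 32, D = 13, total pairs = 45.
Step 3: tau = (C - D)/(n(n-1)/2) = (32 - 13)/45 = 0.422222.
Step 4: Exact two-sided p-value (enumerate n! = 3628800 permutations of y under H0): p = 0.108313.
Step 5: alpha = 0.05. fail to reject H0.

tau_b = 0.4222 (C=32, D=13), p = 0.108313, fail to reject H0.


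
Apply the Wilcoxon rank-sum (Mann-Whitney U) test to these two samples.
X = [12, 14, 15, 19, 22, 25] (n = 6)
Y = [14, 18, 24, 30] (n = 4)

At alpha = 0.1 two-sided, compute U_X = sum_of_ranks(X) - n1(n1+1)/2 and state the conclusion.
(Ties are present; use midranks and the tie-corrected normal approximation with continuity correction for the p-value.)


Step 1: Combine and sort all 10 observations; assign midranks.
sorted (value, group): (12,X), (14,X), (14,Y), (15,X), (18,Y), (19,X), (22,X), (24,Y), (25,X), (30,Y)
ranks: 12->1, 14->2.5, 14->2.5, 15->4, 18->5, 19->6, 22->7, 24->8, 25->9, 30->10
Step 2: Rank sum for X: R1 = 1 + 2.5 + 4 + 6 + 7 + 9 = 29.5.
Step 3: U_X = R1 - n1(n1+1)/2 = 29.5 - 6*7/2 = 29.5 - 21 = 8.5.
       U_Y = n1*n2 - U_X = 24 - 8.5 = 15.5.
Step 4: Ties are present, so use the tie-corrected normal approximation (with continuity correction) for the p-value.
Step 5: p-value = 0.521166; compare to alpha = 0.1. fail to reject H0.

U_X = 8.5, p = 0.521166, fail to reject H0 at alpha = 0.1.


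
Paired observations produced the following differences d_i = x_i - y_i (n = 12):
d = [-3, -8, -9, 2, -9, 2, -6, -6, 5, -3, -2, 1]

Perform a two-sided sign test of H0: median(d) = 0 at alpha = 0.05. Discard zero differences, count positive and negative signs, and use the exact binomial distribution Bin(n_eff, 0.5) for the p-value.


Step 1: Discard zero differences. Original n = 12; n_eff = number of nonzero differences = 12.
Nonzero differences (with sign): -3, -8, -9, +2, -9, +2, -6, -6, +5, -3, -2, +1
Step 2: Count signs: positive = 4, negative = 8.
Step 3: Under H0: P(positive) = 0.5, so the number of positives S ~ Bin(12, 0.5).
Step 4: Two-sided exact p-value = sum of Bin(12,0.5) probabilities at or below the observed probability = 0.387695.
Step 5: alpha = 0.05. fail to reject H0.

n_eff = 12, pos = 4, neg = 8, p = 0.387695, fail to reject H0.


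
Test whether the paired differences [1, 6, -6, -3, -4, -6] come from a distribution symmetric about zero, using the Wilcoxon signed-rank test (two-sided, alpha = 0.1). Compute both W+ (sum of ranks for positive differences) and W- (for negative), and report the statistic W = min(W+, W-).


Step 1: Drop any zero differences (none here) and take |d_i|.
|d| = [1, 6, 6, 3, 4, 6]
Step 2: Midrank |d_i| (ties get averaged ranks).
ranks: |1|->1, |6|->5, |6|->5, |3|->2, |4|->3, |6|->5
Step 3: Attach original signs; sum ranks with positive sign and with negative sign.
W+ = 1 + 5 = 6
W- = 5 + 2 + 3 + 5 = 15
(Check: W+ + W- = 21 should equal n(n+1)/2 = 21.)
Step 4: Test statistic W = min(W+, W-) = 6.
Step 5: Ties in |d|, so use the tie-corrected normal approximation.
        E[W] = n(n+1)/4 = 6*7/4 = 10.5.
        Tie groups: |d|=6 (t=3); sum(t^3 - t) = 24.
        Var[W] = n(n+1)(2n+1)/24 - sum(t^3-t)/48 = 546/24 - 24/48 = 22.25.
        z = (W - E[W]) / sqrt(Var[W]) = (6 - 10.5) / 4.7170 = -0.9540.
        Two-sided p = 2*Phi(z) = 0.340085.
Step 6: alpha = 0.1. fail to reject H0.

W+ = 6, W- = 15, W = min = 6, p = 0.340085, fail to reject H0.


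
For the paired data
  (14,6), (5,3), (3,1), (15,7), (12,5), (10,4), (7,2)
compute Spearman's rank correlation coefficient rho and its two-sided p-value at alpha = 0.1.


Step 1: Rank x and y separately (midranks; no ties here).
rank(x): 14->6, 5->2, 3->1, 15->7, 12->5, 10->4, 7->3
rank(y): 6->6, 3->3, 1->1, 7->7, 5->5, 4->4, 2->2
Step 2: d_i = R_x(i) - R_y(i); compute d_i^2.
  (6-6)^2=0, (2-3)^2=1, (1-1)^2=0, (7-7)^2=0, (5-5)^2=0, (4-4)^2=0, (3-2)^2=1
sum(d^2) = 2.
Step 3: rho = 1 - 6*2 / (7*(7^2 - 1)) = 1 - 12/336 = 0.964286.
Step 4: Under H0, t = rho * sqrt((n-2)/(1-rho^2)) = 8.1408 ~ t(5).
Step 5: Two-sided p-value from the t-distribution with 5 df = 0.000454.
Step 6: alpha = 0.1. reject H0.

rho = 0.9643, p = 0.000454, reject H0 at alpha = 0.1.


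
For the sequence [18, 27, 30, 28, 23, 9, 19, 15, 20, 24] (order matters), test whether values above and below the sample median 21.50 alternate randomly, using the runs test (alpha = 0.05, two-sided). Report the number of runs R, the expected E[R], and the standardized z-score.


Step 1: Compute median = 21.50; label A = above, B = below.
Labels in order: BAAAABBBBA  (n_A = 5, n_B = 5)
Step 2: Count runs R = 4.
Step 3: Under H0 (random ordering), E[R] = 2*n_A*n_B/(n_A+n_B) + 1 = 2*5*5/10 + 1 = 6.0000.
        Var[R] = 2*n_A*n_B*(2*n_A*n_B - n_A - n_B) / ((n_A+n_B)^2 * (n_A+n_B-1)) = 2000/900 = 2.2222.
        SD[R] = 1.4907.
Step 4: Continuity-corrected z = (R + 0.5 - E[R]) / SD[R] = (4 + 0.5 - 6.0000) / 1.4907 = -1.0062.
Step 5: Two-sided p-value via normal approximation = 2*(1 - Phi(|z|)) = 0.314305.
Step 6: alpha = 0.05. fail to reject H0.

R = 4, z = -1.0062, p = 0.314305, fail to reject H0.


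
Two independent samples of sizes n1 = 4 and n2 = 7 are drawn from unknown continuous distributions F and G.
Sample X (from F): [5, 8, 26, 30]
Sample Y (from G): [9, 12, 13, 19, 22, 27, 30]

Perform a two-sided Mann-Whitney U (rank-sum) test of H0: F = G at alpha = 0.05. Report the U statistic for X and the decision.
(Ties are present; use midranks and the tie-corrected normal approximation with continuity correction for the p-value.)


Step 1: Combine and sort all 11 observations; assign midranks.
sorted (value, group): (5,X), (8,X), (9,Y), (12,Y), (13,Y), (19,Y), (22,Y), (26,X), (27,Y), (30,X), (30,Y)
ranks: 5->1, 8->2, 9->3, 12->4, 13->5, 19->6, 22->7, 26->8, 27->9, 30->10.5, 30->10.5
Step 2: Rank sum for X: R1 = 1 + 2 + 8 + 10.5 = 21.5.
Step 3: U_X = R1 - n1(n1+1)/2 = 21.5 - 4*5/2 = 21.5 - 10 = 11.5.
       U_Y = n1*n2 - U_X = 28 - 11.5 = 16.5.
Step 4: Ties are present, so use the tie-corrected normal approximation (with continuity correction) for the p-value.
Step 5: p-value = 0.704817; compare to alpha = 0.05. fail to reject H0.

U_X = 11.5, p = 0.704817, fail to reject H0 at alpha = 0.05.


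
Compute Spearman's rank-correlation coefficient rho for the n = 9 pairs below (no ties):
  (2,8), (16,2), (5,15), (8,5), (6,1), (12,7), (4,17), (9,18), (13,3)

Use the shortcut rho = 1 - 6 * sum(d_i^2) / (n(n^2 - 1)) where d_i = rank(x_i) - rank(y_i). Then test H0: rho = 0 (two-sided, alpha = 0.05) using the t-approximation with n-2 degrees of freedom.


Step 1: Rank x and y separately (midranks; no ties here).
rank(x): 2->1, 16->9, 5->3, 8->5, 6->4, 12->7, 4->2, 9->6, 13->8
rank(y): 8->6, 2->2, 15->7, 5->4, 1->1, 7->5, 17->8, 18->9, 3->3
Step 2: d_i = R_x(i) - R_y(i); compute d_i^2.
  (1-6)^2=25, (9-2)^2=49, (3-7)^2=16, (5-4)^2=1, (4-1)^2=9, (7-5)^2=4, (2-8)^2=36, (6-9)^2=9, (8-3)^2=25
sum(d^2) = 174.
Step 3: rho = 1 - 6*174 / (9*(9^2 - 1)) = 1 - 1044/720 = -0.450000.
Step 4: Under H0, t = rho * sqrt((n-2)/(1-rho^2)) = -1.3332 ~ t(7).
Step 5: Two-sided p-value from the t-distribution with 7 df = 0.224216.
Step 6: alpha = 0.05. fail to reject H0.

rho = -0.4500, p = 0.224216, fail to reject H0 at alpha = 0.05.


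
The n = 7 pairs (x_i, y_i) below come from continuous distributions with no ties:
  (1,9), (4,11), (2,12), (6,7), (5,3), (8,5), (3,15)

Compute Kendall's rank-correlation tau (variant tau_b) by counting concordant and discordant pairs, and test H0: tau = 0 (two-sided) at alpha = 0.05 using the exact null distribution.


Step 1: Enumerate the 21 unordered pairs (i,j) with i<j and classify each by sign(x_j-x_i) * sign(y_j-y_i).
  (1,2):dx=+3,dy=+2->C; (1,3):dx=+1,dy=+3->C; (1,4):dx=+5,dy=-2->D; (1,5):dx=+4,dy=-6->D
  (1,6):dx=+7,dy=-4->D; (1,7):dx=+2,dy=+6->C; (2,3):dx=-2,dy=+1->D; (2,4):dx=+2,dy=-4->D
  (2,5):dx=+1,dy=-8->D; (2,6):dx=+4,dy=-6->D; (2,7):dx=-1,dy=+4->D; (3,4):dx=+4,dy=-5->D
  (3,5):dx=+3,dy=-9->D; (3,6):dx=+6,dy=-7->D; (3,7):dx=+1,dy=+3->C; (4,5):dx=-1,dy=-4->C
  (4,6):dx=+2,dy=-2->D; (4,7):dx=-3,dy=+8->D; (5,6):dx=+3,dy=+2->C; (5,7):dx=-2,dy=+12->D
  (6,7):dx=-5,dy=+10->D
Step 2: C = 6, D = 15, total pairs = 21.
Step 3: tau = (C - D)/(n(n-1)/2) = (6 - 15)/21 = -0.428571.
Step 4: Exact two-sided p-value (enumerate n! = 5040 permutations of y under H0): p = 0.238889.
Step 5: alpha = 0.05. fail to reject H0.

tau_b = -0.4286 (C=6, D=15), p = 0.238889, fail to reject H0.


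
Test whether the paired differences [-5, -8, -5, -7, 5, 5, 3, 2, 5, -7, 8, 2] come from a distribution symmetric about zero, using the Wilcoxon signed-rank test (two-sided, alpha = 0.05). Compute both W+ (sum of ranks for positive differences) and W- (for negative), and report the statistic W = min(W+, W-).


Step 1: Drop any zero differences (none here) and take |d_i|.
|d| = [5, 8, 5, 7, 5, 5, 3, 2, 5, 7, 8, 2]
Step 2: Midrank |d_i| (ties get averaged ranks).
ranks: |5|->6, |8|->11.5, |5|->6, |7|->9.5, |5|->6, |5|->6, |3|->3, |2|->1.5, |5|->6, |7|->9.5, |8|->11.5, |2|->1.5
Step 3: Attach original signs; sum ranks with positive sign and with negative sign.
W+ = 6 + 6 + 3 + 1.5 + 6 + 11.5 + 1.5 = 35.5
W- = 6 + 11.5 + 6 + 9.5 + 9.5 = 42.5
(Check: W+ + W- = 78 should equal n(n+1)/2 = 78.)
Step 4: Test statistic W = min(W+, W-) = 35.5.
Step 5: Ties in |d|, so use the tie-corrected normal approximation.
        E[W] = n(n+1)/4 = 12*13/4 = 39.
        Tie groups: |d|=2 (t=2), |d|=5 (t=5), |d|=7 (t=2), |d|=8 (t=2); sum(t^3 - t) = 138.
        Var[W] = n(n+1)(2n+1)/24 - sum(t^3-t)/48 = 3900/24 - 138/48 = 159.625.
        z = (W - E[W]) / sqrt(Var[W]) = (35.5 - 39) / 12.6343 = -0.2770.
        Two-sided p = 2*Phi(z) = 0.781762.
Step 6: alpha = 0.05. fail to reject H0.

W+ = 35.5, W- = 42.5, W = min = 35.5, p = 0.781762, fail to reject H0.


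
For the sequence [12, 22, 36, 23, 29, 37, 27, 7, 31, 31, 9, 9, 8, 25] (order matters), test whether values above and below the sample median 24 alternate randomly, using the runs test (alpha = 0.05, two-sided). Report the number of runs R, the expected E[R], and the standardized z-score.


Step 1: Compute median = 24; label A = above, B = below.
Labels in order: BBABAAABAABBBA  (n_A = 7, n_B = 7)
Step 2: Count runs R = 8.
Step 3: Under H0 (random ordering), E[R] = 2*n_A*n_B/(n_A+n_B) + 1 = 2*7*7/14 + 1 = 8.0000.
        Var[R] = 2*n_A*n_B*(2*n_A*n_B - n_A - n_B) / ((n_A+n_B)^2 * (n_A+n_B-1)) = 8232/2548 = 3.2308.
        SD[R] = 1.7974.
Step 4: R = E[R], so z = 0 with no continuity correction.
Step 5: Two-sided p-value via normal approximation = 2*(1 - Phi(|z|)) = 1.000000.
Step 6: alpha = 0.05. fail to reject H0.

R = 8, z = 0.0000, p = 1.000000, fail to reject H0.


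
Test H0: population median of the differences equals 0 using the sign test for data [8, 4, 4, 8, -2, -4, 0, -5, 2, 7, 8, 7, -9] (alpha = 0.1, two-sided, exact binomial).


Step 1: Discard zero differences. Original n = 13; n_eff = number of nonzero differences = 12.
Nonzero differences (with sign): +8, +4, +4, +8, -2, -4, -5, +2, +7, +8, +7, -9
Step 2: Count signs: positive = 8, negative = 4.
Step 3: Under H0: P(positive) = 0.5, so the number of positives S ~ Bin(12, 0.5).
Step 4: Two-sided exact p-value = sum of Bin(12,0.5) probabilities at or below the observed probability = 0.387695.
Step 5: alpha = 0.1. fail to reject H0.

n_eff = 12, pos = 8, neg = 4, p = 0.387695, fail to reject H0.


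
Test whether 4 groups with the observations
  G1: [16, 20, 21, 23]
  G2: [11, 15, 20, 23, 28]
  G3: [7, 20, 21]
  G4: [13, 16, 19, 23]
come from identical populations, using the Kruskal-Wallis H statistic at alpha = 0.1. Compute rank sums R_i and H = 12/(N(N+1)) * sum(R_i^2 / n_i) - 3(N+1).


Step 1: Combine all N = 16 observations and assign midranks.
sorted (value, group, rank): (7,G3,1), (11,G2,2), (13,G4,3), (15,G2,4), (16,G1,5.5), (16,G4,5.5), (19,G4,7), (20,G1,9), (20,G2,9), (20,G3,9), (21,G1,11.5), (21,G3,11.5), (23,G1,14), (23,G2,14), (23,G4,14), (28,G2,16)
Step 2: Sum ranks within each group.
R_1 = 40 (n_1 = 4)
R_2 = 45 (n_2 = 5)
R_3 = 21.5 (n_3 = 3)
R_4 = 29.5 (n_4 = 4)
Step 3: H = 12/(N(N+1)) * sum(R_i^2/n_i) - 3(N+1)
     = 12/(16*17) * (40^2/4 + 45^2/5 + 21.5^2/3 + 29.5^2/4) - 3*17
     = 0.044118 * 1176.65 - 51
     = 0.910846.
Step 4: Ties present; correction factor C = 1 - 60/(16^3 - 16) = 0.985294. Corrected H = 0.910846 / 0.985294 = 0.924440.
Step 5: Under H0, H ~ chi^2(3); p-value = 0.819526.
Step 6: alpha = 0.1. fail to reject H0.

H = 0.9244, df = 3, p = 0.819526, fail to reject H0.


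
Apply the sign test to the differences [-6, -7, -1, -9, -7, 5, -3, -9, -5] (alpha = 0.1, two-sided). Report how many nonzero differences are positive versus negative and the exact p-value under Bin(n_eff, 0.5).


Step 1: Discard zero differences. Original n = 9; n_eff = number of nonzero differences = 9.
Nonzero differences (with sign): -6, -7, -1, -9, -7, +5, -3, -9, -5
Step 2: Count signs: positive = 1, negative = 8.
Step 3: Under H0: P(positive) = 0.5, so the number of positives S ~ Bin(9, 0.5).
Step 4: Two-sided exact p-value = sum of Bin(9,0.5) probabilities at or below the observed probability = 0.039062.
Step 5: alpha = 0.1. reject H0.

n_eff = 9, pos = 1, neg = 8, p = 0.039062, reject H0.


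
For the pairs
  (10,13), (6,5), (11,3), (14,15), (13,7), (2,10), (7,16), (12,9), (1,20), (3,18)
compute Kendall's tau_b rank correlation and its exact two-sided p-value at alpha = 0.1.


Step 1: Enumerate the 45 unordered pairs (i,j) with i<j and classify each by sign(x_j-x_i) * sign(y_j-y_i).
  (1,2):dx=-4,dy=-8->C; (1,3):dx=+1,dy=-10->D; (1,4):dx=+4,dy=+2->C; (1,5):dx=+3,dy=-6->D
  (1,6):dx=-8,dy=-3->C; (1,7):dx=-3,dy=+3->D; (1,8):dx=+2,dy=-4->D; (1,9):dx=-9,dy=+7->D
  (1,10):dx=-7,dy=+5->D; (2,3):dx=+5,dy=-2->D; (2,4):dx=+8,dy=+10->C; (2,5):dx=+7,dy=+2->C
  (2,6):dx=-4,dy=+5->D; (2,7):dx=+1,dy=+11->C; (2,8):dx=+6,dy=+4->C; (2,9):dx=-5,dy=+15->D
  (2,10):dx=-3,dy=+13->D; (3,4):dx=+3,dy=+12->C; (3,5):dx=+2,dy=+4->C; (3,6):dx=-9,dy=+7->D
  (3,7):dx=-4,dy=+13->D; (3,8):dx=+1,dy=+6->C; (3,9):dx=-10,dy=+17->D; (3,10):dx=-8,dy=+15->D
  (4,5):dx=-1,dy=-8->C; (4,6):dx=-12,dy=-5->C; (4,7):dx=-7,dy=+1->D; (4,8):dx=-2,dy=-6->C
  (4,9):dx=-13,dy=+5->D; (4,10):dx=-11,dy=+3->D; (5,6):dx=-11,dy=+3->D; (5,7):dx=-6,dy=+9->D
  (5,8):dx=-1,dy=+2->D; (5,9):dx=-12,dy=+13->D; (5,10):dx=-10,dy=+11->D; (6,7):dx=+5,dy=+6->C
  (6,8):dx=+10,dy=-1->D; (6,9):dx=-1,dy=+10->D; (6,10):dx=+1,dy=+8->C; (7,8):dx=+5,dy=-7->D
  (7,9):dx=-6,dy=+4->D; (7,10):dx=-4,dy=+2->D; (8,9):dx=-11,dy=+11->D; (8,10):dx=-9,dy=+9->D
  (9,10):dx=+2,dy=-2->D
Step 2: C = 15, D = 30, total pairs = 45.
Step 3: tau = (C - D)/(n(n-1)/2) = (15 - 30)/45 = -0.333333.
Step 4: Exact two-sided p-value (enumerate n! = 3628800 permutations of y under H0): p = 0.216373.
Step 5: alpha = 0.1. fail to reject H0.

tau_b = -0.3333 (C=15, D=30), p = 0.216373, fail to reject H0.


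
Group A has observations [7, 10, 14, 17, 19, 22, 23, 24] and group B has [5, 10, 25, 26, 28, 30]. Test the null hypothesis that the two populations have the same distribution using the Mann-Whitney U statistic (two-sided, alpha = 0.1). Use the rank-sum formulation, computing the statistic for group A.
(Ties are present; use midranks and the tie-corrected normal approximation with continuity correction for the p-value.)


Step 1: Combine and sort all 14 observations; assign midranks.
sorted (value, group): (5,Y), (7,X), (10,X), (10,Y), (14,X), (17,X), (19,X), (22,X), (23,X), (24,X), (25,Y), (26,Y), (28,Y), (30,Y)
ranks: 5->1, 7->2, 10->3.5, 10->3.5, 14->5, 17->6, 19->7, 22->8, 23->9, 24->10, 25->11, 26->12, 28->13, 30->14
Step 2: Rank sum for X: R1 = 2 + 3.5 + 5 + 6 + 7 + 8 + 9 + 10 = 50.5.
Step 3: U_X = R1 - n1(n1+1)/2 = 50.5 - 8*9/2 = 50.5 - 36 = 14.5.
       U_Y = n1*n2 - U_X = 48 - 14.5 = 33.5.
Step 4: Ties are present, so use the tie-corrected normal approximation (with continuity correction) for the p-value.
Step 5: p-value = 0.244759; compare to alpha = 0.1. fail to reject H0.

U_X = 14.5, p = 0.244759, fail to reject H0 at alpha = 0.1.


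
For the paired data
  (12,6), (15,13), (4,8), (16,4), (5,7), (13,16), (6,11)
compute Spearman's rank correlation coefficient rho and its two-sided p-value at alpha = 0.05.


Step 1: Rank x and y separately (midranks; no ties here).
rank(x): 12->4, 15->6, 4->1, 16->7, 5->2, 13->5, 6->3
rank(y): 6->2, 13->6, 8->4, 4->1, 7->3, 16->7, 11->5
Step 2: d_i = R_x(i) - R_y(i); compute d_i^2.
  (4-2)^2=4, (6-6)^2=0, (1-4)^2=9, (7-1)^2=36, (2-3)^2=1, (5-7)^2=4, (3-5)^2=4
sum(d^2) = 58.
Step 3: rho = 1 - 6*58 / (7*(7^2 - 1)) = 1 - 348/336 = -0.035714.
Step 4: Under H0, t = rho * sqrt((n-2)/(1-rho^2)) = -0.0799 ~ t(5).
Step 5: Two-sided p-value from the t-distribution with 5 df = 0.939408.
Step 6: alpha = 0.05. fail to reject H0.

rho = -0.0357, p = 0.939408, fail to reject H0 at alpha = 0.05.


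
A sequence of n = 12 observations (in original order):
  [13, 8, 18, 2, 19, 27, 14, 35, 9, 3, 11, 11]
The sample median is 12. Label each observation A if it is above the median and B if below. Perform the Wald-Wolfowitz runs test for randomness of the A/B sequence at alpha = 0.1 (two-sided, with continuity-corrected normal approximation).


Step 1: Compute median = 12; label A = above, B = below.
Labels in order: ABABAAAABBBB  (n_A = 6, n_B = 6)
Step 2: Count runs R = 6.
Step 3: Under H0 (random ordering), E[R] = 2*n_A*n_B/(n_A+n_B) + 1 = 2*6*6/12 + 1 = 7.0000.
        Var[R] = 2*n_A*n_B*(2*n_A*n_B - n_A - n_B) / ((n_A+n_B)^2 * (n_A+n_B-1)) = 4320/1584 = 2.7273.
        SD[R] = 1.6514.
Step 4: Continuity-corrected z = (R + 0.5 - E[R]) / SD[R] = (6 + 0.5 - 7.0000) / 1.6514 = -0.3028.
Step 5: Two-sided p-value via normal approximation = 2*(1 - Phi(|z|)) = 0.762069.
Step 6: alpha = 0.1. fail to reject H0.

R = 6, z = -0.3028, p = 0.762069, fail to reject H0.


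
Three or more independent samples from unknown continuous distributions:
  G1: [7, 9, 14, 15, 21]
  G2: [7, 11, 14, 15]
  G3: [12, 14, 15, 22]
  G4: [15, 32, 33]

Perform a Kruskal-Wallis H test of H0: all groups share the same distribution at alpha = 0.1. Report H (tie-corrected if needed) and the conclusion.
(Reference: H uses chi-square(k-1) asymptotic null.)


Step 1: Combine all N = 16 observations and assign midranks.
sorted (value, group, rank): (7,G1,1.5), (7,G2,1.5), (9,G1,3), (11,G2,4), (12,G3,5), (14,G1,7), (14,G2,7), (14,G3,7), (15,G1,10.5), (15,G2,10.5), (15,G3,10.5), (15,G4,10.5), (21,G1,13), (22,G3,14), (32,G4,15), (33,G4,16)
Step 2: Sum ranks within each group.
R_1 = 35 (n_1 = 5)
R_2 = 23 (n_2 = 4)
R_3 = 36.5 (n_3 = 4)
R_4 = 41.5 (n_4 = 3)
Step 3: H = 12/(N(N+1)) * sum(R_i^2/n_i) - 3(N+1)
     = 12/(16*17) * (35^2/5 + 23^2/4 + 36.5^2/4 + 41.5^2/3) - 3*17
     = 0.044118 * 1284.4 - 51
     = 5.664522.
Step 4: Ties present; correction factor C = 1 - 90/(16^3 - 16) = 0.977941. Corrected H = 5.664522 / 0.977941 = 5.792293.
Step 5: Under H0, H ~ chi^2(3); p-value = 0.122165.
Step 6: alpha = 0.1. fail to reject H0.

H = 5.7923, df = 3, p = 0.122165, fail to reject H0.


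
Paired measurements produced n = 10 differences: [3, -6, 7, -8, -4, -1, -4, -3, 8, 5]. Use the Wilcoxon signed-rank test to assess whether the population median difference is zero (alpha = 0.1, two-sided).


Step 1: Drop any zero differences (none here) and take |d_i|.
|d| = [3, 6, 7, 8, 4, 1, 4, 3, 8, 5]
Step 2: Midrank |d_i| (ties get averaged ranks).
ranks: |3|->2.5, |6|->7, |7|->8, |8|->9.5, |4|->4.5, |1|->1, |4|->4.5, |3|->2.5, |8|->9.5, |5|->6
Step 3: Attach original signs; sum ranks with positive sign and with negative sign.
W+ = 2.5 + 8 + 9.5 + 6 = 26
W- = 7 + 9.5 + 4.5 + 1 + 4.5 + 2.5 = 29
(Check: W+ + W- = 55 should equal n(n+1)/2 = 55.)
Step 4: Test statistic W = min(W+, W-) = 26.
Step 5: Ties in |d|, so use the tie-corrected normal approximation.
        E[W] = n(n+1)/4 = 10*11/4 = 27.5.
        Tie groups: |d|=3 (t=2), |d|=4 (t=2), |d|=8 (t=2); sum(t^3 - t) = 18.
        Var[W] = n(n+1)(2n+1)/24 - sum(t^3-t)/48 = 2310/24 - 18/48 = 95.875.
        z = (W - E[W]) / sqrt(Var[W]) = (26 - 27.5) / 9.7916 = -0.1532.
        Two-sided p = 2*Phi(z) = 0.878246.
Step 6: alpha = 0.1. fail to reject H0.

W+ = 26, W- = 29, W = min = 26, p = 0.878246, fail to reject H0.


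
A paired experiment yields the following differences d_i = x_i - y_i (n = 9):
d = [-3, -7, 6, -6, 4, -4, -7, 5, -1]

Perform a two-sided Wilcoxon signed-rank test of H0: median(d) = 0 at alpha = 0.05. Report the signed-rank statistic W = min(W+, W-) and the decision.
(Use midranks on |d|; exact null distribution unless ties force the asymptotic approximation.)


Step 1: Drop any zero differences (none here) and take |d_i|.
|d| = [3, 7, 6, 6, 4, 4, 7, 5, 1]
Step 2: Midrank |d_i| (ties get averaged ranks).
ranks: |3|->2, |7|->8.5, |6|->6.5, |6|->6.5, |4|->3.5, |4|->3.5, |7|->8.5, |5|->5, |1|->1
Step 3: Attach original signs; sum ranks with positive sign and with negative sign.
W+ = 6.5 + 3.5 + 5 = 15
W- = 2 + 8.5 + 6.5 + 3.5 + 8.5 + 1 = 30
(Check: W+ + W- = 45 should equal n(n+1)/2 = 45.)
Step 4: Test statistic W = min(W+, W-) = 15.
Step 5: Ties in |d|, so use the tie-corrected normal approximation.
        E[W] = n(n+1)/4 = 9*10/4 = 22.5.
        Tie groups: |d|=4 (t=2), |d|=6 (t=2), |d|=7 (t=2); sum(t^3 - t) = 18.
        Var[W] = n(n+1)(2n+1)/24 - sum(t^3-t)/48 = 1710/24 - 18/48 = 70.875.
        z = (W - E[W]) / sqrt(Var[W]) = (15 - 22.5) / 8.4187 = -0.8909.
        Two-sided p = 2*Phi(z) = 0.372998.
Step 6: alpha = 0.05. fail to reject H0.

W+ = 15, W- = 30, W = min = 15, p = 0.372998, fail to reject H0.


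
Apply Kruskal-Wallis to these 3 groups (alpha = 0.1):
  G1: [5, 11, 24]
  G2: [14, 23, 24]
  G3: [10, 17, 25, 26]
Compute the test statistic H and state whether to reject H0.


Step 1: Combine all N = 10 observations and assign midranks.
sorted (value, group, rank): (5,G1,1), (10,G3,2), (11,G1,3), (14,G2,4), (17,G3,5), (23,G2,6), (24,G1,7.5), (24,G2,7.5), (25,G3,9), (26,G3,10)
Step 2: Sum ranks within each group.
R_1 = 11.5 (n_1 = 3)
R_2 = 17.5 (n_2 = 3)
R_3 = 26 (n_3 = 4)
Step 3: H = 12/(N(N+1)) * sum(R_i^2/n_i) - 3(N+1)
     = 12/(10*11) * (11.5^2/3 + 17.5^2/3 + 26^2/4) - 3*11
     = 0.109091 * 315.167 - 33
     = 1.381818.
Step 4: Ties present; correction factor C = 1 - 6/(10^3 - 10) = 0.993939. Corrected H = 1.381818 / 0.993939 = 1.390244.
Step 5: Under H0, H ~ chi^2(2); p-value = 0.499014.
Step 6: alpha = 0.1. fail to reject H0.

H = 1.3902, df = 2, p = 0.499014, fail to reject H0.


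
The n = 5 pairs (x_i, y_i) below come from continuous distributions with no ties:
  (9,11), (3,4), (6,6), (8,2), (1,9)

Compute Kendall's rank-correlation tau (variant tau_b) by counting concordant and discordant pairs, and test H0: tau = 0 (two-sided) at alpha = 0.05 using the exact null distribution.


Step 1: Enumerate the 10 unordered pairs (i,j) with i<j and classify each by sign(x_j-x_i) * sign(y_j-y_i).
  (1,2):dx=-6,dy=-7->C; (1,3):dx=-3,dy=-5->C; (1,4):dx=-1,dy=-9->C; (1,5):dx=-8,dy=-2->C
  (2,3):dx=+3,dy=+2->C; (2,4):dx=+5,dy=-2->D; (2,5):dx=-2,dy=+5->D; (3,4):dx=+2,dy=-4->D
  (3,5):dx=-5,dy=+3->D; (4,5):dx=-7,dy=+7->D
Step 2: C = 5, D = 5, total pairs = 10.
Step 3: tau = (C - D)/(n(n-1)/2) = (5 - 5)/10 = 0.000000.
Step 4: Exact two-sided p-value (enumerate n! = 120 permutations of y under H0): p = 1.000000.
Step 5: alpha = 0.05. fail to reject H0.

tau_b = 0.0000 (C=5, D=5), p = 1.000000, fail to reject H0.


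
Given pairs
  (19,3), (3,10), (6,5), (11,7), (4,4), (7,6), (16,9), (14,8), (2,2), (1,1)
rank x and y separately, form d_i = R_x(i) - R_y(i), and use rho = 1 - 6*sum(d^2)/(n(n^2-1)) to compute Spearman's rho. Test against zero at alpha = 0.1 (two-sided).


Step 1: Rank x and y separately (midranks; no ties here).
rank(x): 19->10, 3->3, 6->5, 11->7, 4->4, 7->6, 16->9, 14->8, 2->2, 1->1
rank(y): 3->3, 10->10, 5->5, 7->7, 4->4, 6->6, 9->9, 8->8, 2->2, 1->1
Step 2: d_i = R_x(i) - R_y(i); compute d_i^2.
  (10-3)^2=49, (3-10)^2=49, (5-5)^2=0, (7-7)^2=0, (4-4)^2=0, (6-6)^2=0, (9-9)^2=0, (8-8)^2=0, (2-2)^2=0, (1-1)^2=0
sum(d^2) = 98.
Step 3: rho = 1 - 6*98 / (10*(10^2 - 1)) = 1 - 588/990 = 0.406061.
Step 4: Under H0, t = rho * sqrt((n-2)/(1-rho^2)) = 1.2568 ~ t(8).
Step 5: Two-sided p-value from the t-distribution with 8 df = 0.244282.
Step 6: alpha = 0.1. fail to reject H0.

rho = 0.4061, p = 0.244282, fail to reject H0 at alpha = 0.1.


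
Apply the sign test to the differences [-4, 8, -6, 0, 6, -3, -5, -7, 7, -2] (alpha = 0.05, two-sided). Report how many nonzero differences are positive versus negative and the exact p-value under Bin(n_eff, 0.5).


Step 1: Discard zero differences. Original n = 10; n_eff = number of nonzero differences = 9.
Nonzero differences (with sign): -4, +8, -6, +6, -3, -5, -7, +7, -2
Step 2: Count signs: positive = 3, negative = 6.
Step 3: Under H0: P(positive) = 0.5, so the number of positives S ~ Bin(9, 0.5).
Step 4: Two-sided exact p-value = sum of Bin(9,0.5) probabilities at or below the observed probability = 0.507812.
Step 5: alpha = 0.05. fail to reject H0.

n_eff = 9, pos = 3, neg = 6, p = 0.507812, fail to reject H0.


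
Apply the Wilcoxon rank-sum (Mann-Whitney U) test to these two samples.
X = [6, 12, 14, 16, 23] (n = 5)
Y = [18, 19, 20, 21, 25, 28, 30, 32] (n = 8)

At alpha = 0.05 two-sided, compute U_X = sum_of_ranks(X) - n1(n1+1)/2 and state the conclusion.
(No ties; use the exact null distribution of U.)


Step 1: Combine and sort all 13 observations; assign midranks.
sorted (value, group): (6,X), (12,X), (14,X), (16,X), (18,Y), (19,Y), (20,Y), (21,Y), (23,X), (25,Y), (28,Y), (30,Y), (32,Y)
ranks: 6->1, 12->2, 14->3, 16->4, 18->5, 19->6, 20->7, 21->8, 23->9, 25->10, 28->11, 30->12, 32->13
Step 2: Rank sum for X: R1 = 1 + 2 + 3 + 4 + 9 = 19.
Step 3: U_X = R1 - n1(n1+1)/2 = 19 - 5*6/2 = 19 - 15 = 4.
       U_Y = n1*n2 - U_X = 40 - 4 = 36.
Step 4: No ties, so the exact null distribution of U (based on enumerating the C(13,5) = 1287 equally likely rank assignments) gives the two-sided p-value.
Step 5: p-value = 0.018648; compare to alpha = 0.05. reject H0.

U_X = 4, p = 0.018648, reject H0 at alpha = 0.05.


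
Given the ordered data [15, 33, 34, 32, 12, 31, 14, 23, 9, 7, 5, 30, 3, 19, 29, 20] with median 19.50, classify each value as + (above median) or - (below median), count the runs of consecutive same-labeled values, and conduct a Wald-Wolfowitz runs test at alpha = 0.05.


Step 1: Compute median = 19.50; label A = above, B = below.
Labels in order: BAAABABABBBABBAA  (n_A = 8, n_B = 8)
Step 2: Count runs R = 10.
Step 3: Under H0 (random ordering), E[R] = 2*n_A*n_B/(n_A+n_B) + 1 = 2*8*8/16 + 1 = 9.0000.
        Var[R] = 2*n_A*n_B*(2*n_A*n_B - n_A - n_B) / ((n_A+n_B)^2 * (n_A+n_B-1)) = 14336/3840 = 3.7333.
        SD[R] = 1.9322.
Step 4: Continuity-corrected z = (R - 0.5 - E[R]) / SD[R] = (10 - 0.5 - 9.0000) / 1.9322 = 0.2588.
Step 5: Two-sided p-value via normal approximation = 2*(1 - Phi(|z|)) = 0.795809.
Step 6: alpha = 0.05. fail to reject H0.

R = 10, z = 0.2588, p = 0.795809, fail to reject H0.


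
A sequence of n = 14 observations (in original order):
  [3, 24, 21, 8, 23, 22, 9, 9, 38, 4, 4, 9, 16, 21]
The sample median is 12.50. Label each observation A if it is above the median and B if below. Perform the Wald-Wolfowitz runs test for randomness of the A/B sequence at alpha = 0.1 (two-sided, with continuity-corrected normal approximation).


Step 1: Compute median = 12.50; label A = above, B = below.
Labels in order: BAABAABBABBBAA  (n_A = 7, n_B = 7)
Step 2: Count runs R = 8.
Step 3: Under H0 (random ordering), E[R] = 2*n_A*n_B/(n_A+n_B) + 1 = 2*7*7/14 + 1 = 8.0000.
        Var[R] = 2*n_A*n_B*(2*n_A*n_B - n_A - n_B) / ((n_A+n_B)^2 * (n_A+n_B-1)) = 8232/2548 = 3.2308.
        SD[R] = 1.7974.
Step 4: R = E[R], so z = 0 with no continuity correction.
Step 5: Two-sided p-value via normal approximation = 2*(1 - Phi(|z|)) = 1.000000.
Step 6: alpha = 0.1. fail to reject H0.

R = 8, z = 0.0000, p = 1.000000, fail to reject H0.


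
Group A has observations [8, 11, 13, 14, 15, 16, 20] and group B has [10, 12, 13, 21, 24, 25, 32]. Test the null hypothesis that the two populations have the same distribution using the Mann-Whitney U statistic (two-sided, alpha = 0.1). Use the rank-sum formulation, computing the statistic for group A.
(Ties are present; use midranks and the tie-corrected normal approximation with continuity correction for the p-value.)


Step 1: Combine and sort all 14 observations; assign midranks.
sorted (value, group): (8,X), (10,Y), (11,X), (12,Y), (13,X), (13,Y), (14,X), (15,X), (16,X), (20,X), (21,Y), (24,Y), (25,Y), (32,Y)
ranks: 8->1, 10->2, 11->3, 12->4, 13->5.5, 13->5.5, 14->7, 15->8, 16->9, 20->10, 21->11, 24->12, 25->13, 32->14
Step 2: Rank sum for X: R1 = 1 + 3 + 5.5 + 7 + 8 + 9 + 10 = 43.5.
Step 3: U_X = R1 - n1(n1+1)/2 = 43.5 - 7*8/2 = 43.5 - 28 = 15.5.
       U_Y = n1*n2 - U_X = 49 - 15.5 = 33.5.
Step 4: Ties are present, so use the tie-corrected normal approximation (with continuity correction) for the p-value.
Step 5: p-value = 0.276911; compare to alpha = 0.1. fail to reject H0.

U_X = 15.5, p = 0.276911, fail to reject H0 at alpha = 0.1.


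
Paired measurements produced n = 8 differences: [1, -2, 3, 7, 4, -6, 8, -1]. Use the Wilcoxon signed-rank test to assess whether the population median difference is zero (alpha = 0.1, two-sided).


Step 1: Drop any zero differences (none here) and take |d_i|.
|d| = [1, 2, 3, 7, 4, 6, 8, 1]
Step 2: Midrank |d_i| (ties get averaged ranks).
ranks: |1|->1.5, |2|->3, |3|->4, |7|->7, |4|->5, |6|->6, |8|->8, |1|->1.5
Step 3: Attach original signs; sum ranks with positive sign and with negative sign.
W+ = 1.5 + 4 + 7 + 5 + 8 = 25.5
W- = 3 + 6 + 1.5 = 10.5
(Check: W+ + W- = 36 should equal n(n+1)/2 = 36.)
Step 4: Test statistic W = min(W+, W-) = 10.5.
Step 5: Ties in |d|, so use the tie-corrected normal approximation.
        E[W] = n(n+1)/4 = 8*9/4 = 18.
        Tie groups: |d|=1 (t=2); sum(t^3 - t) = 6.
        Var[W] = n(n+1)(2n+1)/24 - sum(t^3-t)/48 = 1224/24 - 6/48 = 50.875.
        z = (W - E[W]) / sqrt(Var[W]) = (10.5 - 18) / 7.1327 = -1.0515.
        Two-sided p = 2*Phi(z) = 0.293029.
Step 6: alpha = 0.1. fail to reject H0.

W+ = 25.5, W- = 10.5, W = min = 10.5, p = 0.293029, fail to reject H0.


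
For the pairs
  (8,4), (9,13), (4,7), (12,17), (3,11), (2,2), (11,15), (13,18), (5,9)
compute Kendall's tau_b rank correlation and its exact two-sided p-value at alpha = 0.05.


Step 1: Enumerate the 36 unordered pairs (i,j) with i<j and classify each by sign(x_j-x_i) * sign(y_j-y_i).
  (1,2):dx=+1,dy=+9->C; (1,3):dx=-4,dy=+3->D; (1,4):dx=+4,dy=+13->C; (1,5):dx=-5,dy=+7->D
  (1,6):dx=-6,dy=-2->C; (1,7):dx=+3,dy=+11->C; (1,8):dx=+5,dy=+14->C; (1,9):dx=-3,dy=+5->D
  (2,3):dx=-5,dy=-6->C; (2,4):dx=+3,dy=+4->C; (2,5):dx=-6,dy=-2->C; (2,6):dx=-7,dy=-11->C
  (2,7):dx=+2,dy=+2->C; (2,8):dx=+4,dy=+5->C; (2,9):dx=-4,dy=-4->C; (3,4):dx=+8,dy=+10->C
  (3,5):dx=-1,dy=+4->D; (3,6):dx=-2,dy=-5->C; (3,7):dx=+7,dy=+8->C; (3,8):dx=+9,dy=+11->C
  (3,9):dx=+1,dy=+2->C; (4,5):dx=-9,dy=-6->C; (4,6):dx=-10,dy=-15->C; (4,7):dx=-1,dy=-2->C
  (4,8):dx=+1,dy=+1->C; (4,9):dx=-7,dy=-8->C; (5,6):dx=-1,dy=-9->C; (5,7):dx=+8,dy=+4->C
  (5,8):dx=+10,dy=+7->C; (5,9):dx=+2,dy=-2->D; (6,7):dx=+9,dy=+13->C; (6,8):dx=+11,dy=+16->C
  (6,9):dx=+3,dy=+7->C; (7,8):dx=+2,dy=+3->C; (7,9):dx=-6,dy=-6->C; (8,9):dx=-8,dy=-9->C
Step 2: C = 31, D = 5, total pairs = 36.
Step 3: tau = (C - D)/(n(n-1)/2) = (31 - 5)/36 = 0.722222.
Step 4: Exact two-sided p-value (enumerate n! = 362880 permutations of y under H0): p = 0.005886.
Step 5: alpha = 0.05. reject H0.

tau_b = 0.7222 (C=31, D=5), p = 0.005886, reject H0.


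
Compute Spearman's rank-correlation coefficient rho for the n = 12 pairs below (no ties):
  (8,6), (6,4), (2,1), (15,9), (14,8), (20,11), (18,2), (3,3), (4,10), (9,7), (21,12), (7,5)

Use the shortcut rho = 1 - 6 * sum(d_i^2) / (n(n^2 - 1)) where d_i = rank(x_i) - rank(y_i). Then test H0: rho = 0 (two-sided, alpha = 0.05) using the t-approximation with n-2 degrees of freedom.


Step 1: Rank x and y separately (midranks; no ties here).
rank(x): 8->6, 6->4, 2->1, 15->9, 14->8, 20->11, 18->10, 3->2, 4->3, 9->7, 21->12, 7->5
rank(y): 6->6, 4->4, 1->1, 9->9, 8->8, 11->11, 2->2, 3->3, 10->10, 7->7, 12->12, 5->5
Step 2: d_i = R_x(i) - R_y(i); compute d_i^2.
  (6-6)^2=0, (4-4)^2=0, (1-1)^2=0, (9-9)^2=0, (8-8)^2=0, (11-11)^2=0, (10-2)^2=64, (2-3)^2=1, (3-10)^2=49, (7-7)^2=0, (12-12)^2=0, (5-5)^2=0
sum(d^2) = 114.
Step 3: rho = 1 - 6*114 / (12*(12^2 - 1)) = 1 - 684/1716 = 0.601399.
Step 4: Under H0, t = rho * sqrt((n-2)/(1-rho^2)) = 2.3804 ~ t(10).
Step 5: Two-sided p-value from the t-distribution with 10 df = 0.038588.
Step 6: alpha = 0.05. reject H0.

rho = 0.6014, p = 0.038588, reject H0 at alpha = 0.05.


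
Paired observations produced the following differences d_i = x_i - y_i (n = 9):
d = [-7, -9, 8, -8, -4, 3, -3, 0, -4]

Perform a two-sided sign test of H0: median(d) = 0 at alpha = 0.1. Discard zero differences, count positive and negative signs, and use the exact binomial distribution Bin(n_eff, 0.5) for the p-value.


Step 1: Discard zero differences. Original n = 9; n_eff = number of nonzero differences = 8.
Nonzero differences (with sign): -7, -9, +8, -8, -4, +3, -3, -4
Step 2: Count signs: positive = 2, negative = 6.
Step 3: Under H0: P(positive) = 0.5, so the number of positives S ~ Bin(8, 0.5).
Step 4: Two-sided exact p-value = sum of Bin(8,0.5) probabilities at or below the observed probability = 0.289062.
Step 5: alpha = 0.1. fail to reject H0.

n_eff = 8, pos = 2, neg = 6, p = 0.289062, fail to reject H0.


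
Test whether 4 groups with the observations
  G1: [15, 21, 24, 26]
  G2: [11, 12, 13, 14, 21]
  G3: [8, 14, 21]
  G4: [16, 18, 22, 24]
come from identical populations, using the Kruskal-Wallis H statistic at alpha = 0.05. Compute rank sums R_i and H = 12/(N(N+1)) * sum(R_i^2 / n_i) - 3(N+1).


Step 1: Combine all N = 16 observations and assign midranks.
sorted (value, group, rank): (8,G3,1), (11,G2,2), (12,G2,3), (13,G2,4), (14,G2,5.5), (14,G3,5.5), (15,G1,7), (16,G4,8), (18,G4,9), (21,G1,11), (21,G2,11), (21,G3,11), (22,G4,13), (24,G1,14.5), (24,G4,14.5), (26,G1,16)
Step 2: Sum ranks within each group.
R_1 = 48.5 (n_1 = 4)
R_2 = 25.5 (n_2 = 5)
R_3 = 17.5 (n_3 = 3)
R_4 = 44.5 (n_4 = 4)
Step 3: H = 12/(N(N+1)) * sum(R_i^2/n_i) - 3(N+1)
     = 12/(16*17) * (48.5^2/4 + 25.5^2/5 + 17.5^2/3 + 44.5^2/4) - 3*17
     = 0.044118 * 1315.26 - 51
     = 7.026103.
Step 4: Ties present; correction factor C = 1 - 36/(16^3 - 16) = 0.991176. Corrected H = 7.026103 / 0.991176 = 7.088650.
Step 5: Under H0, H ~ chi^2(3); p-value = 0.069125.
Step 6: alpha = 0.05. fail to reject H0.

H = 7.0886, df = 3, p = 0.069125, fail to reject H0.


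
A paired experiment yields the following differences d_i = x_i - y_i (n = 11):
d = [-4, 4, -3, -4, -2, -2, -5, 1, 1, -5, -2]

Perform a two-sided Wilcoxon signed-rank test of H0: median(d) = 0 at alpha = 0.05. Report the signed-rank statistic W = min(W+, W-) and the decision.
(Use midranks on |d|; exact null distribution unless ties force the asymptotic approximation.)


Step 1: Drop any zero differences (none here) and take |d_i|.
|d| = [4, 4, 3, 4, 2, 2, 5, 1, 1, 5, 2]
Step 2: Midrank |d_i| (ties get averaged ranks).
ranks: |4|->8, |4|->8, |3|->6, |4|->8, |2|->4, |2|->4, |5|->10.5, |1|->1.5, |1|->1.5, |5|->10.5, |2|->4
Step 3: Attach original signs; sum ranks with positive sign and with negative sign.
W+ = 8 + 1.5 + 1.5 = 11
W- = 8 + 6 + 8 + 4 + 4 + 10.5 + 10.5 + 4 = 55
(Check: W+ + W- = 66 should equal n(n+1)/2 = 66.)
Step 4: Test statistic W = min(W+, W-) = 11.
Step 5: Ties in |d|, so use the tie-corrected normal approximation.
        E[W] = n(n+1)/4 = 11*12/4 = 33.
        Tie groups: |d|=1 (t=2), |d|=2 (t=3), |d|=4 (t=3), |d|=5 (t=2); sum(t^3 - t) = 60.
        Var[W] = n(n+1)(2n+1)/24 - sum(t^3-t)/48 = 3036/24 - 60/48 = 125.25.
        z = (W - E[W]) / sqrt(Var[W]) = (11 - 33) / 11.1915 = -1.9658.
        Two-sided p = 2*Phi(z) = 0.049325.
Step 6: alpha = 0.05. reject H0.

W+ = 11, W- = 55, W = min = 11, p = 0.049325, reject H0.
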